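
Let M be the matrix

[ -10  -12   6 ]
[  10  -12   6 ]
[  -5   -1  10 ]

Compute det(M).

Expand along row 1:
  + (-10) · |-12 6; -1 10| = (-10)·(-120 − (-6)) = 1140
  − (-12) · |10 6; -5 10| = −(-12)·(100 − (-30)) = 1560
  + 6 · |10 -12; -5 -1| = 6·(-10 − 60) = -420
Sum: (1140) + (1560) + (-420) = 2280

det(M) = 2280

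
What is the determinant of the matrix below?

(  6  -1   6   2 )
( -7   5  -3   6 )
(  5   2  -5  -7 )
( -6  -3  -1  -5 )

1431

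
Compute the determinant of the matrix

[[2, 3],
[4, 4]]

-4

det = 2·4 − 3·4 = 8 − 12 = -4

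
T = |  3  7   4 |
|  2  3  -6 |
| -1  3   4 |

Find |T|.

|T| = 112

Expand along column 1:
  + 3 · |3 -6; 3 4| = 3·(12 − (-18)) = 90
  − 2 · |7 4; 3 4| = −2·(28 − 12) = -32
  + (-1) · |7 4; 3 -6| = (-1)·(-42 − 12) = 54
Sum: (90) + (-32) + (54) = 112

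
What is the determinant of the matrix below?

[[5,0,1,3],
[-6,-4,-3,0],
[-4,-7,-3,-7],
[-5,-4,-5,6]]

The determinant is 377.

Expand along row 1 (it has 1 zero):
  + (5) · M_11   where M_11 = det([-4 -3 0; -7 -3 -7; -4 -5 6]) = 2
  + (1) · M_13   where M_13 = det([-6 -4 0; -4 -7 -7; -5 -4 6]) = 184
  − (3) · M_14   where M_14 = det([-6 -4 -3; -4 -7 -3; -5 -4 -5]) = -61
det = (+1)·(5)·(2) + (+1)·(1)·(184) + (-1)·(3)·(-61) = 377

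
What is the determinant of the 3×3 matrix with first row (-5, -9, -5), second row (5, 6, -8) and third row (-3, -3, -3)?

The determinant is -156.

Expand along column 1:
  + (-5) · |6 -8; -3 -3| = (-5)·(-18 − 24) = 210
  − 5 · |-9 -5; -3 -3| = −5·(27 − 15) = -60
  + (-3) · |-9 -5; 6 -8| = (-3)·(72 − (-30)) = -306
Sum: (210) + (-60) + (-306) = -156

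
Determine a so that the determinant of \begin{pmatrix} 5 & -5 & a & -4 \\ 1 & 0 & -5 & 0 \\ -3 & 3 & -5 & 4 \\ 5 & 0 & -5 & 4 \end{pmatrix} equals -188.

Expanding along the row containing a, det(A) is linear in a: det(A) = (12)·a + (-260).
Set (12)·a + (-260) = -188  ⇒  (12)·a = 72  ⇒  a = 6.

6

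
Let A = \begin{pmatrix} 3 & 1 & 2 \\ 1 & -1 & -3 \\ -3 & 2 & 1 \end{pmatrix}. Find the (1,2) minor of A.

Delete row 1 and column 2; the remaining 2×2 submatrix is [1 -3; -3 1].
Its determinant is 1·1 − (-3)·(-3) = -8.

-8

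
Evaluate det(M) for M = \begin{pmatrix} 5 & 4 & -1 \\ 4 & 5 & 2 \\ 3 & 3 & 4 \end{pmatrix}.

The determinant is 33.

Expand along column 1:
  + 5 · |5 2; 3 4| = 5·(20 − 6) = 70
  − 4 · |4 -1; 3 4| = −4·(16 − (-3)) = -76
  + 3 · |4 -1; 5 2| = 3·(8 − (-5)) = 39
Sum: (70) + (-76) + (39) = 33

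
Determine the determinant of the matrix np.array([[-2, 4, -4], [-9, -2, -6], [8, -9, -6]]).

-712

Expand along column 1:
  + (-2) · |-2 -6; -9 -6| = (-2)·(12 − 54) = 84
  − (-9) · |4 -4; -9 -6| = −(-9)·(-24 − 36) = -540
  + 8 · |4 -4; -2 -6| = 8·(-24 − 8) = -256
Sum: (84) + (-540) + (-256) = -712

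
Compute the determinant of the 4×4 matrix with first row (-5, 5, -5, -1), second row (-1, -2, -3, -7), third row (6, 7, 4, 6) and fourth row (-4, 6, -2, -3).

The determinant is 1324.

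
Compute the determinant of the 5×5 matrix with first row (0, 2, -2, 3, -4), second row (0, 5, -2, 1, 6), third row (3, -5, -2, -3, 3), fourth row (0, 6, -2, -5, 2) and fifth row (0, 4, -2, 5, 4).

Expand along column 1 (it has 4 zeros):
  + (3) · M_31   where M_31 = det([2 -2 3 -4; 5 -2 1 6; 6 -2 -5 2; 4 -2 5 4]) = 104
det = (+1)·(3)·(104) = 312

312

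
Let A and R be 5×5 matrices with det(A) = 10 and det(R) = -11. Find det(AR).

|AR| = -110

det(AR) = det(A)·det(R) = (10)·(-11) = -110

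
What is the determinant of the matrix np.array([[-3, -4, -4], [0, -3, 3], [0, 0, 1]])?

The matrix is upper triangular, so the determinant is the product of the diagonal entries:
det = (-3) · (-3) · (1) = 9

The determinant is 9.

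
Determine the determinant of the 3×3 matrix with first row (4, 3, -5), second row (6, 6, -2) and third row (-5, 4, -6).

-244

Expand along row 1:
  + 4 · |6 -2; 4 -6| = 4·(-36 − (-8)) = -112
  − 3 · |6 -2; -5 -6| = −3·(-36 − 10) = 138
  + (-5) · |6 6; -5 4| = (-5)·(24 − (-30)) = -270
Sum: (-112) + (138) + (-270) = -244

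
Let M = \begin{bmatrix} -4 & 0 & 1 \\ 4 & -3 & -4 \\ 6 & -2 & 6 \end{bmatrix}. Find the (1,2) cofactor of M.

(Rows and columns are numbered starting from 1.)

Delete row 1 and column 2; the remaining 2×2 submatrix is [4 -4; 6 6].
Its determinant is 4·6 − (-4)·6 = 48.
The cofactor carries sign (−1)^(1+2) = −1, so C_{1,2} = −(48) = -48.

The cofactor is -48.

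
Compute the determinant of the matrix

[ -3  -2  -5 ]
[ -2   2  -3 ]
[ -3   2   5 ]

Expand along column 1:
  + (-3) · |2 -3; 2 5| = (-3)·(10 − (-6)) = -48
  − (-2) · |-2 -5; 2 5| = −(-2)·(-10 − (-10)) = 0
  + (-3) · |-2 -5; 2 -3| = (-3)·(6 − (-10)) = -48
Sum: (-48) + (0) + (-48) = -96

-96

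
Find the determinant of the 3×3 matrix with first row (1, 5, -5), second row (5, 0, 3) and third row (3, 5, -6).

The determinant is 55.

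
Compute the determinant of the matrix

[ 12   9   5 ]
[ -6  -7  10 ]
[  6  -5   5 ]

Expand along column 1:
  + 12 · |-7 10; -5 5| = 12·(-35 − (-50)) = 180
  − (-6) · |9 5; -5 5| = −(-6)·(45 − (-25)) = 420
  + 6 · |9 5; -7 10| = 6·(90 − (-35)) = 750
Sum: (180) + (420) + (750) = 1350

The determinant is 1350.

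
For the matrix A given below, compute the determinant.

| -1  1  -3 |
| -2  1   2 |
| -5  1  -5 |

Expand along row 1:
  + (-1) · |1 2; 1 -5| = (-1)·(-5 − 2) = 7
  − 1 · |-2 2; -5 -5| = −1·(10 − (-10)) = -20
  + (-3) · |-2 1; -5 1| = (-3)·(-2 − (-5)) = -9
Sum: (7) + (-20) + (-9) = -22

det(A) = -22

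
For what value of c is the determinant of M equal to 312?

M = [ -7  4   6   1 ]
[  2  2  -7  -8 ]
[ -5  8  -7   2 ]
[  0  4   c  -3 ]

Expanding along the row containing c, det(M) is linear in c: det(M) = (306)·c + (2454).
Set (306)·c + (2454) = 312  ⇒  (306)·c = -2142  ⇒  c = -7.

c = -7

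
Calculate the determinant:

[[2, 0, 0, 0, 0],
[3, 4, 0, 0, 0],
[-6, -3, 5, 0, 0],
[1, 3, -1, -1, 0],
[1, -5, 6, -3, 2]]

The matrix is lower triangular, so the determinant is the product of the diagonal entries:
det = (2) · (4) · (5) · (-1) · (2) = -80

The determinant is -80.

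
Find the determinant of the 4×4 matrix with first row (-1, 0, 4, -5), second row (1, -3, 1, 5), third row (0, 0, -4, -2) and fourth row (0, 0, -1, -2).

18

The matrix is block upper-triangular with a 2×2 block and a 2×2 block on the diagonal, so its determinant equals the product of the determinants of the diagonal blocks.
det of the 2×2 block = 3
det of the 2×2 block = 6
det = (3)·(6) = 18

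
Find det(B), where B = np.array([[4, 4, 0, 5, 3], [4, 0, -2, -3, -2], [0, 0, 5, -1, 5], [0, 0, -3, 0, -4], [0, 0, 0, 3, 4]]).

B is block upper-triangular with a 2×2 block and a 3×3 block on the diagonal, so its determinant equals the product of the determinants of the diagonal blocks.
det of the 2×2 block = -16
det of the 3×3 block = 3
det = (-16)·(3) = -48

-48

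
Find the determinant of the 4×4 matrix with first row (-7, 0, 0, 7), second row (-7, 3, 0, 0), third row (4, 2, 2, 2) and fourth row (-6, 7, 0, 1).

The determinant is -476.

Expand along column 3 (it has 3 zeros):
  + (2) · M_33   where M_33 = det([-7 0 7; -7 3 0; -6 7 1]) = -238
det = (+1)·(2)·(-238) = -476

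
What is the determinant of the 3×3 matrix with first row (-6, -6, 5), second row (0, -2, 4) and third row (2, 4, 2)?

92

Expand along row 2:
  + (-2) · |-6 5; 2 2| = (-2)·(-12 − 10) = 44
  − 4 · |-6 -6; 2 4| = −4·(-24 − (-12)) = 48
Sum: (44) + (48) = 92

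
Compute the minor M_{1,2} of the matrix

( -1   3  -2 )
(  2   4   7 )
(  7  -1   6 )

Delete row 1 and column 2; the remaining 2×2 submatrix is [2 7; 7 6].
Its determinant is 2·6 − 7·7 = -37.

-37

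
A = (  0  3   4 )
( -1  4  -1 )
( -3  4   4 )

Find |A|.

Expand along column 1:
  − (-1) · |3 4; 4 4| = −(-1)·(12 − 16) = -4
  + (-3) · |3 4; 4 -1| = (-3)·(-3 − 16) = 57
Sum: (-4) + (57) = 53

53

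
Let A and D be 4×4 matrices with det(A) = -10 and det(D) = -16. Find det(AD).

det(AD) = det(A)·det(D) = (-10)·(-16) = 160

160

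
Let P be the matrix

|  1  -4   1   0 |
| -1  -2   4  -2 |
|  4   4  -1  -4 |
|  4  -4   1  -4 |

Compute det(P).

Expand along row 1 (it has 1 zero):
  + (1) · M_11   where M_11 = det([-2 4 -2; 4 -1 -4; -4 1 -4]) = 112
  − (-4) · M_12   where M_12 = det([-1 4 -2; 4 -1 -4; 4 1 -4]) = -24
  + (1) · M_13   where M_13 = det([-1 -2 -2; 4 4 -4; 4 -4 -4]) = 96
det = (+1)·(1)·(112) + (-1)·(-4)·(-24) + (+1)·(1)·(96) = 112

112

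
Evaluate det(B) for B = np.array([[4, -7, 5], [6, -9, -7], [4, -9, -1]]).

-152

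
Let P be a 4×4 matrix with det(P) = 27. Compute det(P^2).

det(P^2) = (det P)^2 = (27)^2 = 729

The determinant is 729.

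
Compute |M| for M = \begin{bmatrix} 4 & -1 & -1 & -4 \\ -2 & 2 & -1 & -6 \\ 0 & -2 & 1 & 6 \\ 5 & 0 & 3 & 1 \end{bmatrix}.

78

Expand along row 3 (it has 1 zero):
  − (-2) · M_32   where M_32 = det([4 -1 -4; -2 -1 -6; 5 3 1]) = 100
  + (1) · M_33   where M_33 = det([4 -1 -4; -2 2 -6; 5 0 1]) = 76
  − (6) · M_34   where M_34 = det([4 -1 -1; -2 2 -1; 5 0 3]) = 33
det = (-1)·(-2)·(100) + (+1)·(1)·(76) + (-1)·(6)·(33) = 78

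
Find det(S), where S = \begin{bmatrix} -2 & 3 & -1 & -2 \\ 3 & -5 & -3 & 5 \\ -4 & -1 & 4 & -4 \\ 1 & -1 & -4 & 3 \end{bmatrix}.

Expand along row 1:
  + (-2) · M_11   where M_11 = det([-5 -3 5; -1 4 -4; -1 -4 3]) = 39
  − (3) · M_12   where M_12 = det([3 -3 5; -4 4 -4; 1 -4 3]) = 24
  + (-1) · M_13   where M_13 = det([3 -5 5; -4 -1 -4; 1 -1 3]) = -36
  − (-2) · M_14   where M_14 = det([3 -5 -3; -4 -1 4; 1 -1 -4]) = 69
det = (+1)·(-2)·(39) + (-1)·(3)·(24) + (+1)·(-1)·(-36) + (-1)·(-2)·(69) = 24

24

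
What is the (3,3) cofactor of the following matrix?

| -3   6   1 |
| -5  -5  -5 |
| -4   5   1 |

45

Delete row 3 and column 3; the remaining 2×2 submatrix is [-3 6; -5 -5].
Its determinant is (-3)·(-5) − 6·(-5) = 45.
The cofactor carries sign (−1)^(3+3) = +1, so C_{3,3} = +(45) = 45.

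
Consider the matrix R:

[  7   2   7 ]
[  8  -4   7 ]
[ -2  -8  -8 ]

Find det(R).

Expand along row 1:
  + 7 · |-4 7; -8 -8| = 7·(32 − (-56)) = 616
  − 2 · |8 7; -2 -8| = −2·(-64 − (-14)) = 100
  + 7 · |8 -4; -2 -8| = 7·(-64 − 8) = -504
Sum: (616) + (100) + (-504) = 212

212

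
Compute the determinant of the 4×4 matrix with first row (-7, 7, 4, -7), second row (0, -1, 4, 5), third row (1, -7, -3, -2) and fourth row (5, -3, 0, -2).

1953

Expand along row 2 (it has 1 zero):
  + (-1) · M_22   where M_22 = det([-7 4 -7; 1 -3 -2; 5 0 -2]) = -179
  − (4) · M_23   where M_23 = det([-7 7 -7; 1 -7 -2; 5 -3 -2]) = -336
  + (5) · M_24   where M_24 = det([-7 7 4; 1 -7 -3; 5 -3 0]) = 86
det = (+1)·(-1)·(-179) + (-1)·(4)·(-336) + (+1)·(5)·(86) = 1953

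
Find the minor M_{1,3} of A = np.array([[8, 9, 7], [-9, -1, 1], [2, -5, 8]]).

47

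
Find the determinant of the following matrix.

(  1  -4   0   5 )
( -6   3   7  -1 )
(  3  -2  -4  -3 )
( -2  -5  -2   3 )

Expand along row 1 (it has 1 zero):
  + (1) · M_11   where M_11 = det([3 7 -1; -2 -4 -3; -5 -2 3]) = 109
  − (-4) · M_12   where M_12 = det([-6 7 -1; 3 -4 -3; -2 -2 3]) = 101
  − (5) · M_14   where M_14 = det([-6 3 7; 3 -2 -4; -2 -5 -2]) = 5
det = (+1)·(1)·(109) + (-1)·(-4)·(101) + (-1)·(5)·(5) = 488

488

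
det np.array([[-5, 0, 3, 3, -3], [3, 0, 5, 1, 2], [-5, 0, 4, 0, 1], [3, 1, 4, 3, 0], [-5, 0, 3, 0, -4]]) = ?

-521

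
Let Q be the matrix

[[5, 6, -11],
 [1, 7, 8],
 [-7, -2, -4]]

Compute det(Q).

det(Q) = -889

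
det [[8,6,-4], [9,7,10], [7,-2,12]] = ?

Expand along column 1:
  + 8 · |7 10; -2 12| = 8·(84 − (-20)) = 832
  − 9 · |6 -4; -2 12| = −9·(72 − 8) = -576
  + 7 · |6 -4; 7 10| = 7·(60 − (-28)) = 616
Sum: (832) + (-576) + (616) = 872

872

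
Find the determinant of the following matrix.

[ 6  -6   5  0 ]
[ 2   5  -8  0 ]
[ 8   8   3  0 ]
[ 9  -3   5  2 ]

Expand along column 4 (it has 3 zeros):
  + (2) · M_44   where M_44 = det([6 -6 5; 2 5 -8; 8 8 3]) = 774
det = (+1)·(2)·(774) = 1548

1548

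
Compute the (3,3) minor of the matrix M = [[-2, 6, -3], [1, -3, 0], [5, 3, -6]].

Delete row 3 and column 3; the remaining 2×2 submatrix is [-2 6; 1 -3].
Its determinant is (-2)·(-3) − 6·1 = 0.

The minor is 0.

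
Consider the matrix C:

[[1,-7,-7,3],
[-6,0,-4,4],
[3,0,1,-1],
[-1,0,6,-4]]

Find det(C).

Expand along column 2 (it has 3 zeros):
  − (-7) · M_12   where M_12 = det([-6 -4 4; 3 1 -1; -1 6 -4]) = 12
det = (-1)·(-7)·(12) = 84

84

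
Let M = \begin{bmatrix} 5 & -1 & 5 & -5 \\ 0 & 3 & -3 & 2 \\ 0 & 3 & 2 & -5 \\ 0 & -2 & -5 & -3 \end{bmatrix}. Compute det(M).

|M| = -860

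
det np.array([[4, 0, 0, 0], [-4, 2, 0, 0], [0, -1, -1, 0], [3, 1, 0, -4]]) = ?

The determinant is 32.

The matrix is lower triangular, so the determinant is the product of the diagonal entries:
det = (4) · (2) · (-1) · (-4) = 32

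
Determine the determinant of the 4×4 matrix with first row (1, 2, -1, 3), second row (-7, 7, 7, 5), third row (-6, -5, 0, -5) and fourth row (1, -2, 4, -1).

Expand along row 3 (it has 1 zero):
  + (-6) · M_31   where M_31 = det([2 -1 3; 7 7 5; -2 4 -1]) = 75
  − (-5) · M_32   where M_32 = det([1 -1 3; -7 7 5; 1 4 -1]) = -130
  − (-5) · M_34   where M_34 = det([1 2 -1; -7 7 7; 1 -2 4]) = 105
det = (+1)·(-6)·(75) + (-1)·(-5)·(-130) + (-1)·(-5)·(105) = -575

-575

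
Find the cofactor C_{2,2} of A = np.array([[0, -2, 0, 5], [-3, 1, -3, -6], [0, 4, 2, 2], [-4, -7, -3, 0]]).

Delete row 2 and column 2; the remaining 3×3 submatrix is [0 0 5; 0 2 2; -4 -3 0].
Its determinant is 40.
The cofactor carries sign (−1)^(2+2) = +1, so C_{2,2} = +(40) = 40.

The cofactor is 40.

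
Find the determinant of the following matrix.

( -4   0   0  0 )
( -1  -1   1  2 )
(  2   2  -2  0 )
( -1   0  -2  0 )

Expand along row 1 (it has 3 zeros):
  + (-4) · M_11   where M_11 = det([-1 1 2; 2 -2 0; 0 -2 0]) = -8
det = (+1)·(-4)·(-8) = 32

32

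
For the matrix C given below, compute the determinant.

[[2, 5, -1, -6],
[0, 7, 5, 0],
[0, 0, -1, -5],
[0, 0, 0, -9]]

C is upper triangular, so det(C) is the product of the diagonal entries:
det = (2) · (7) · (-1) · (-9) = 126

126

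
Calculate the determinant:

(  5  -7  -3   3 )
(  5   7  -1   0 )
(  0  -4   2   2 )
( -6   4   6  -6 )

Expand along row 2 (it has 1 zero):
  − (5) · M_21   where M_21 = det([-7 -3 3; -4 2 2; 4 6 -6]) = 120
  + (7) · M_22   where M_22 = det([5 -3 3; 0 2 2; -6 6 -6]) = -48
  − (-1) · M_23   where M_23 = det([5 -7 3; 0 -4 2; -6 4 -6]) = 92
det = (-1)·(5)·(120) + (+1)·(7)·(-48) + (-1)·(-1)·(92) = -844

The determinant is -844.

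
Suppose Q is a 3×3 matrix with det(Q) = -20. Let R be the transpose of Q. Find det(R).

-20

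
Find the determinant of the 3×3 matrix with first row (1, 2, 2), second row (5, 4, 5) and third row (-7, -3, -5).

The determinant is 1.

Expand along row 1:
  + 1 · |4 5; -3 -5| = 1·(-20 − (-15)) = -5
  − 2 · |5 5; -7 -5| = −2·(-25 − (-35)) = -20
  + 2 · |5 4; -7 -3| = 2·(-15 − (-28)) = 26
Sum: (-5) + (-20) + (26) = 1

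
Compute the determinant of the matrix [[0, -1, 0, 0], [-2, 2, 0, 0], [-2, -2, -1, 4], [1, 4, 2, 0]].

16

The matrix is block lower-triangular with a 2×2 block and a 2×2 block on the diagonal, so its determinant equals the product of the determinants of the diagonal blocks.
det of the 2×2 block = -2
det of the 2×2 block = -8
det = (-2)·(-8) = 16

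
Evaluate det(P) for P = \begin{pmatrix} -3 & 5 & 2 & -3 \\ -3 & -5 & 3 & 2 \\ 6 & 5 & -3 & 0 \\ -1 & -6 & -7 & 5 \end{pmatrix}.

det(P) = 542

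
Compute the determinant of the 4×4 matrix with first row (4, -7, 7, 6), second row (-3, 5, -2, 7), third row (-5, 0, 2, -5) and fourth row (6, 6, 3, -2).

-5756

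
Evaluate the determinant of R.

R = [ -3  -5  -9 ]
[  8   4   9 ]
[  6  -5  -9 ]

Expand along column 1:
  + (-3) · |4 9; -5 -9| = (-3)·(-36 − (-45)) = -27
  − 8 · |-5 -9; -5 -9| = −8·(45 − 45) = 0
  + 6 · |-5 -9; 4 9| = 6·(-45 − (-36)) = -54
Sum: (-27) + (0) + (-54) = -81

The determinant is -81.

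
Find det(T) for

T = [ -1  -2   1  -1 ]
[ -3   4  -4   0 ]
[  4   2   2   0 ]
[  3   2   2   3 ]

Expand along column 4 (it has 2 zeros):
  − (-1) · M_14   where M_14 = det([-3 4 -4; 4 2 2; 3 2 2]) = -16
  + (3) · M_44   where M_44 = det([-1 -2 1; -3 4 -4; 4 2 2]) = -18
det = (-1)·(-1)·(-16) + (+1)·(3)·(-18) = -70

|T| = -70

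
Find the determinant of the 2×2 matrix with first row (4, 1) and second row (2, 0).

-2

det = 4·0 − 1·2 = 0 − 2 = -2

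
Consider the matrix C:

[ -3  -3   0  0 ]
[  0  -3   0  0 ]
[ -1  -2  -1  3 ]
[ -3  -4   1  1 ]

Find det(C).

C is block lower-triangular with a 2×2 block and a 2×2 block on the diagonal, so its determinant equals the product of the determinants of the diagonal blocks.
det of the 2×2 block = 9
det of the 2×2 block = -4
det = (9)·(-4) = -36

-36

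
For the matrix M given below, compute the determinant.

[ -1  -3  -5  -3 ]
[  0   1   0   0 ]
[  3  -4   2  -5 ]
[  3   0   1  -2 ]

53

Expand along row 2 (it has 3 zeros):
  + (1) · M_22   where M_22 = det([-1 -5 -3; 3 2 -5; 3 1 -2]) = 53
det = (+1)·(1)·(53) = 53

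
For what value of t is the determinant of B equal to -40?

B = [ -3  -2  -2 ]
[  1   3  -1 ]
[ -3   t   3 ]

t = -1

Expanding along the row containing t, det(B) is linear in t: det(B) = (-5)·t + (-45).
Set (-5)·t + (-45) = -40  ⇒  (-5)·t = 5  ⇒  t = -1.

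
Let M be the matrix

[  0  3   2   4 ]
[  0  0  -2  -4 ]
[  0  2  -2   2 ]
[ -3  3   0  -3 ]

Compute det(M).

Expand along column 1 (it has 3 zeros):
  − (-3) · M_41   where M_41 = det([3 2 4; 0 -2 -4; 2 -2 2]) = -36
det = (-1)·(-3)·(-36) = -108

-108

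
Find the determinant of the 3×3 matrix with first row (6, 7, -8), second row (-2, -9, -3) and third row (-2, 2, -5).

454

Expand along row 1:
  + 6 · |-9 -3; 2 -5| = 6·(45 − (-6)) = 306
  − 7 · |-2 -3; -2 -5| = −7·(10 − 6) = -28
  + (-8) · |-2 -9; -2 2| = (-8)·(-4 − 18) = 176
Sum: (306) + (-28) + (176) = 454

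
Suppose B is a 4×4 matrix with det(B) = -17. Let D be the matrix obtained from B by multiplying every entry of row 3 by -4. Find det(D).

Scaling one row by -4 multiplies the determinant by -4.
det(D) = (-4)·(-17) = 68

68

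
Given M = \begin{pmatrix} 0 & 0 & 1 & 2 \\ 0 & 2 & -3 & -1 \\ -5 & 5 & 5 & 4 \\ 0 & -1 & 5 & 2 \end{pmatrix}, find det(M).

Expand along column 1 (it has 3 zeros):
  + (-5) · M_31   where M_31 = det([0 1 2; 2 -3 -1; -1 5 2]) = 11
det = (+1)·(-5)·(11) = -55

The determinant is -55.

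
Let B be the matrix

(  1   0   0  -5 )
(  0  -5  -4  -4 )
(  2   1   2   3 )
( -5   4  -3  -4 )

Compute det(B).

-185

Expand along row 1 (it has 2 zeros):
  + (1) · M_11   where M_11 = det([-5 -4 -4; 1 2 3; 4 -3 -4]) = -25
  − (-5) · M_14   where M_14 = det([0 -5 -4; 2 1 2; -5 4 -3]) = -32
det = (+1)·(1)·(-25) + (-1)·(-5)·(-32) = -185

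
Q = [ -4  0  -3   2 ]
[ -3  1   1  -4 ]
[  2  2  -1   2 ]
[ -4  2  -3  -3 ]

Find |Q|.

Expand along row 1 (it has 1 zero):
  + (-4) · M_11   where M_11 = det([1 1 -4; 2 -1 2; 2 -3 -3]) = 35
  + (-3) · M_13   where M_13 = det([-3 1 -4; 2 2 2; -4 2 -3]) = -20
  − (2) · M_14   where M_14 = det([-3 1 1; 2 2 -1; -4 2 -3]) = 34
det = (+1)·(-4)·(35) + (+1)·(-3)·(-20) + (-1)·(2)·(34) = -148

|Q| = -148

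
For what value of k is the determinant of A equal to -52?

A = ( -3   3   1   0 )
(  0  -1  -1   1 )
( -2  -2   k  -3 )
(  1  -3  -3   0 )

k = 3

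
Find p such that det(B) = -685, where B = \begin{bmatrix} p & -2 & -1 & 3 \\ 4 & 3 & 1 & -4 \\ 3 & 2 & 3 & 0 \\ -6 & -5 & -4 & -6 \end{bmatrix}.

Expanding along the row containing p, det(B) is linear in p: det(B) = (-70)·p + (-195).
Set (-70)·p + (-195) = -685  ⇒  (-70)·p = -490  ⇒  p = 7.

p = 7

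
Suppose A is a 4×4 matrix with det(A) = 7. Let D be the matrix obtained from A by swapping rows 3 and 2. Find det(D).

Swapping two rows multiplies the determinant by −1.
det(D) = (-1)·(7) = -7

The determinant is -7.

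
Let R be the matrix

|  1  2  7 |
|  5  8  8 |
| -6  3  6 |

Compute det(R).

Expand along row 1:
  + 1 · |8 8; 3 6| = 1·(48 − 24) = 24
  − 2 · |5 8; -6 6| = −2·(30 − (-48)) = -156
  + 7 · |5 8; -6 3| = 7·(15 − (-48)) = 441
Sum: (24) + (-156) + (441) = 309

309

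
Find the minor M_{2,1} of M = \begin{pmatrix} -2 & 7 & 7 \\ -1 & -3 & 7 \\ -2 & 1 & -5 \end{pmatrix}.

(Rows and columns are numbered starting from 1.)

Delete row 2 and column 1; the remaining 2×2 submatrix is [7 7; 1 -5].
Its determinant is 7·(-5) − 7·1 = -42.

-42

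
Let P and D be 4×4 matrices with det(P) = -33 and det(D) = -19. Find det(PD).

det(PD) = det(P)·det(D) = (-33)·(-19) = 627

627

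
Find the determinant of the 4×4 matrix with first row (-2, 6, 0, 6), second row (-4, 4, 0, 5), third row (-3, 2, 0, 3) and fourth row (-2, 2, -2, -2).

Expand along column 3 (it has 3 zeros):
  − (-2) · M_43   where M_43 = det([-2 6 6; -4 4 5; -3 2 3]) = 2
det = (-1)·(-2)·(2) = 4

The determinant is 4.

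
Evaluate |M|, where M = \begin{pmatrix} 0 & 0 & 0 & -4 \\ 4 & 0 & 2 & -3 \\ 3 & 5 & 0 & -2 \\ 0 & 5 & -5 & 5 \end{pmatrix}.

The determinant is -280.

Expand along row 1 (it has 3 zeros):
  − (-4) · M_14   where M_14 = det([4 0 2; 3 5 0; 0 5 -5]) = -70
det = (-1)·(-4)·(-70) = -280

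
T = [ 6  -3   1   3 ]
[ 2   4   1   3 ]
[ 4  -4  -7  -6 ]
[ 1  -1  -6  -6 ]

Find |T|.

|T| = 81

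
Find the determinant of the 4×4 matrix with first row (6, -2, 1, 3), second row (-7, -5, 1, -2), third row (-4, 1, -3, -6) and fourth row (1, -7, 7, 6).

The determinant is -428.

Expand along row 1:
  + (6) · M_11   where M_11 = det([-5 1 -2; 1 -3 -6; -7 7 6]) = -56
  − (-2) · M_12   where M_12 = det([-7 1 -2; -4 -3 -6; 1 7 6]) = -100
  + (1) · M_13   where M_13 = det([-7 -5 -2; -4 1 -6; 1 -7 6]) = 108
  − (3) · M_14   where M_14 = det([-7 -5 1; -4 1 -3; 1 -7 7]) = 0
det = (+1)·(6)·(-56) + (-1)·(-2)·(-100) + (+1)·(1)·(108) + (-1)·(3)·(0) = -428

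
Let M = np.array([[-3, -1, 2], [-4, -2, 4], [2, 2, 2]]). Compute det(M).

Expand along row 1:
  + (-3) · |-2 4; 2 2| = (-3)·(-4 − 8) = 36
  − (-1) · |-4 4; 2 2| = −(-1)·(-8 − 8) = -16
  + 2 · |-4 -2; 2 2| = 2·(-8 − (-4)) = -8
Sum: (36) + (-16) + (-8) = 12

12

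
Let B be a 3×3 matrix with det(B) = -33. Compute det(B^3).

det(B^3) = (det B)^3 = (-33)^3 = -35937

-35937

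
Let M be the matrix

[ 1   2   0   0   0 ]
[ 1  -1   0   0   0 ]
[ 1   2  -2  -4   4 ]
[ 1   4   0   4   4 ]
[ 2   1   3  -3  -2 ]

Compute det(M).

M is block lower-triangular with a 2×2 block and a 3×3 block on the diagonal, so its determinant equals the product of the determinants of the diagonal blocks.
det of the 2×2 block = -3
det of the 3×3 block = -104
det = (-3)·(-104) = 312

det(M) = 312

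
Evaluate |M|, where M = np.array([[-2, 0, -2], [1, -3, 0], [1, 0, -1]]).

Expand along column 2:
  + (-3) · |-2 -2; 1 -1| = (-3)·(2 − (-2)) = -12

-12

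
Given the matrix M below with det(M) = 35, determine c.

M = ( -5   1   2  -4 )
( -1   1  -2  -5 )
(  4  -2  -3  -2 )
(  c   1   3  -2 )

Expanding along the column containing c, det(M) is linear in c: det(M) = (-41)·c + (-211).
Set (-41)·c + (-211) = 35  ⇒  (-41)·c = 246  ⇒  c = -6.

-6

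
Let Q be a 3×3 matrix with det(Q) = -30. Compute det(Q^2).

det(Q^2) = (det Q)^2 = (-30)^2 = 900

900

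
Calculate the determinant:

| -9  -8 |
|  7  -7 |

119

det = (-9)·(-7) − (-8)·7 = 63 − (-56) = 119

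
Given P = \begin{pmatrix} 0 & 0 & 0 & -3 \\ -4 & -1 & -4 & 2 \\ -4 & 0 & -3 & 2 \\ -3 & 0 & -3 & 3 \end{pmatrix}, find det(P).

9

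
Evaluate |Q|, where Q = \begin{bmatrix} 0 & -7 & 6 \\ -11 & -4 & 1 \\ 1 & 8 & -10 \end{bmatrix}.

Expand along row 1:
  − (-7) · |-11 1; 1 -10| = −(-7)·(110 − 1) = 763
  + 6 · |-11 -4; 1 8| = 6·(-88 − (-4)) = -504
Sum: (763) + (-504) = 259

det(Q) = 259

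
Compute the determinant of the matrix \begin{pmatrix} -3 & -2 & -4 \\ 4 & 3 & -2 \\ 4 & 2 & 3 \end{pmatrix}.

Expand along row 1:
  + (-3) · |3 -2; 2 3| = (-3)·(9 − (-4)) = -39
  − (-2) · |4 -2; 4 3| = −(-2)·(12 − (-8)) = 40
  + (-4) · |4 3; 4 2| = (-4)·(8 − 12) = 16
Sum: (-39) + (40) + (16) = 17

17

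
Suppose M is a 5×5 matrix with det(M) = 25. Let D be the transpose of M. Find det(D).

25

det(Mᵀ) = det(M).
det(D) = (1)·(25) = 25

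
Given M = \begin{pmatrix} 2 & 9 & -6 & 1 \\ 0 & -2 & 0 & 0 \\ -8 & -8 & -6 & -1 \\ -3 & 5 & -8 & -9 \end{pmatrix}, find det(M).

det(M) = -1104

Expand along row 2 (it has 3 zeros):
  + (-2) · M_22   where M_22 = det([2 -6 1; -8 -6 -1; -3 -8 -9]) = 552
det = (+1)·(-2)·(552) = -1104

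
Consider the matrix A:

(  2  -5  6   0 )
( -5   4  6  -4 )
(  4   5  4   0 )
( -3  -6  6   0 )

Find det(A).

-936

Expand along column 4 (it has 3 zeros):
  + (-4) · M_24   where M_24 = det([2 -5 6; 4 5 4; -3 -6 6]) = 234
det = (+1)·(-4)·(234) = -936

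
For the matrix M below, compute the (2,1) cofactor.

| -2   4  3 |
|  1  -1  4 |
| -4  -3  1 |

Delete row 2 and column 1; the remaining 2×2 submatrix is [4 3; -3 1].
Its determinant is 4·1 − 3·(-3) = 13.
The cofactor carries sign (−1)^(2+1) = −1, so C_{2,1} = −(13) = -13.

-13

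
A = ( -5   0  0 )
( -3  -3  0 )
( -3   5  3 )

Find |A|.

The determinant is 45.

A is lower triangular, so det(A) is the product of the diagonal entries:
det = (-5) · (-3) · (3) = 45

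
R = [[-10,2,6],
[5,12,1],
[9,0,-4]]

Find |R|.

-110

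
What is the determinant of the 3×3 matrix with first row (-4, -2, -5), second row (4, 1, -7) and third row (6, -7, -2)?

Expand along row 1:
  + (-4) · |1 -7; -7 -2| = (-4)·(-2 − 49) = 204
  − (-2) · |4 -7; 6 -2| = −(-2)·(-8 − (-42)) = 68
  + (-5) · |4 1; 6 -7| = (-5)·(-28 − 6) = 170
Sum: (204) + (68) + (170) = 442

The determinant is 442.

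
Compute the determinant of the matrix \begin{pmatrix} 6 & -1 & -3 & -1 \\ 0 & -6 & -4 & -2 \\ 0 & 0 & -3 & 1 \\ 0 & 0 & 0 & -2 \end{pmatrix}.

The matrix is upper triangular, so the determinant is the product of the diagonal entries:
det = (6) · (-6) · (-3) · (-2) = -216

-216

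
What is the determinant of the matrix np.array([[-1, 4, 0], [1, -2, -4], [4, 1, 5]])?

-78

Expand along row 1:
  + (-1) · |-2 -4; 1 5| = (-1)·(-10 − (-4)) = 6
  − 4 · |1 -4; 4 5| = −4·(5 − (-16)) = -84
Sum: (6) + (-84) = -78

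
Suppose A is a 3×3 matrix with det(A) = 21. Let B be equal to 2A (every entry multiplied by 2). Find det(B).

|B| = 168

For a 3×3 matrix, det(2A) = 2^3·det(A) = 8·det(A).
det(B) = (8)·(21) = 168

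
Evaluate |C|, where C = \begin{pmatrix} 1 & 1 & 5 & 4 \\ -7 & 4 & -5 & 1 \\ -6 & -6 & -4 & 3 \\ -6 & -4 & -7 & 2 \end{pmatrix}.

Expand along row 1:
  + (1) · M_11   where M_11 = det([4 -5 1; -6 -4 3; -4 -7 2]) = 78
  − (1) · M_12   where M_12 = det([-7 -5 1; -6 -4 3; -6 -7 2]) = -43
  + (5) · M_13   where M_13 = det([-7 4 1; -6 -6 3; -6 -4 2]) = -36
  − (4) · M_14   where M_14 = det([-7 4 -5; -6 -6 -4; -6 -4 -7]) = -194
det = (+1)·(1)·(78) + (-1)·(1)·(-43) + (+1)·(5)·(-36) + (-1)·(4)·(-194) = 717

det(C) = 717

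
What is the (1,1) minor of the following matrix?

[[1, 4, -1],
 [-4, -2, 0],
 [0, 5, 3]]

The minor is -6.

Delete row 1 and column 1; the remaining 2×2 submatrix is [-2 0; 5 3].
Its determinant is (-2)·3 − 0·5 = -6.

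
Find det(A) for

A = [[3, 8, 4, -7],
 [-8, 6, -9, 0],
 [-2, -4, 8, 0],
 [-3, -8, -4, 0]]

The determinant is -6076.

Expand along column 4 (it has 3 zeros):
  − (-7) · M_14   where M_14 = det([-8 6 -9; -2 -4 8; -3 -8 -4]) = -868
det = (-1)·(-7)·(-868) = -6076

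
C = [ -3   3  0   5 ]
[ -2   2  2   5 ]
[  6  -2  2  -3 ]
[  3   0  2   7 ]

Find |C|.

Expand along row 1 (it has 1 zero):
  + (-3) · M_11   where M_11 = det([2 2 5; -2 2 -3; 0 2 7]) = 48
  − (3) · M_12   where M_12 = det([-2 2 5; 6 2 -3; 3 2 7]) = -112
  − (5) · M_14   where M_14 = det([-2 2 2; 6 -2 2; 3 0 2]) = 8
det = (+1)·(-3)·(48) + (-1)·(3)·(-112) + (-1)·(5)·(8) = 152

det(C) = 152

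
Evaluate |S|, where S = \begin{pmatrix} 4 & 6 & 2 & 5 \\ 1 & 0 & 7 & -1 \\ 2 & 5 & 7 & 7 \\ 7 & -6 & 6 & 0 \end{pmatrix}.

Expand along row 2 (it has 1 zero):
  − (1) · M_21   where M_21 = det([6 2 5; 5 7 7; -6 6 0]) = 24
  − (7) · M_23   where M_23 = det([4 6 5; 2 5 7; 7 -6 0]) = 227
  + (-1) · M_24   where M_24 = det([4 6 2; 2 5 7; 7 -6 6]) = 416
det = (-1)·(1)·(24) + (-1)·(7)·(227) + (+1)·(-1)·(416) = -2029

The determinant is -2029.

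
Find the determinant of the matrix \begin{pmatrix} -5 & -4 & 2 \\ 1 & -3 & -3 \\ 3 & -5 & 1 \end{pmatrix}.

The determinant is 138.

Expand along column 1:
  + (-5) · |-3 -3; -5 1| = (-5)·(-3 − 15) = 90
  − 1 · |-4 2; -5 1| = −1·(-4 − (-10)) = -6
  + 3 · |-4 2; -3 -3| = 3·(12 − (-6)) = 54
Sum: (90) + (-6) + (54) = 138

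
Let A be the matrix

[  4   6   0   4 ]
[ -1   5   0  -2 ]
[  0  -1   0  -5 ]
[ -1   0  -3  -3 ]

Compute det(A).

Expand along column 3 (it has 3 zeros):
  − (-3) · M_43   where M_43 = det([4 6 4; -1 5 -2; 0 -1 -5]) = -134
det = (-1)·(-3)·(-134) = -402

-402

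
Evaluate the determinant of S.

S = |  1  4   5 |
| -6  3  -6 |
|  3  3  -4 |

Expand along row 1:
  + 1 · |3 -6; 3 -4| = 1·(-12 − (-18)) = 6
  − 4 · |-6 -6; 3 -4| = −4·(24 − (-18)) = -168
  + 5 · |-6 3; 3 3| = 5·(-18 − 9) = -135
Sum: (6) + (-168) + (-135) = -297

-297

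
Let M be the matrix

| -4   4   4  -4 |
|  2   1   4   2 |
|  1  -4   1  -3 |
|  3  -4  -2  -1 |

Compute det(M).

Expand along row 1:
  + (-4) · M_11   where M_11 = det([1 4 2; -4 1 -3; -4 -2 -1]) = 49
  − (4) · M_12   where M_12 = det([2 4 2; 1 1 -3; 3 -2 -1]) = -56
  + (4) · M_13   where M_13 = det([2 1 2; 1 -4 -3; 3 -4 -1]) = -8
  − (-4) · M_14   where M_14 = det([2 1 4; 1 -4 1; 3 -4 -2]) = 61
det = (+1)·(-4)·(49) + (-1)·(4)·(-56) + (+1)·(4)·(-8) + (-1)·(-4)·(61) = 240

240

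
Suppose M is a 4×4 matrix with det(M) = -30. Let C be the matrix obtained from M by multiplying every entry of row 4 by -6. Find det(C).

Scaling one row by -6 multiplies the determinant by -6.
det(C) = (-6)·(-30) = 180

The determinant is 180.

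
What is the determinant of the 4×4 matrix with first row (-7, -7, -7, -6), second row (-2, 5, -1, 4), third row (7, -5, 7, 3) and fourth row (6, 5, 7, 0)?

The determinant is 744.

Expand along row 4 (it has 1 zero):
  − (6) · M_41   where M_41 = det([-7 -7 -6; 5 -1 4; -5 7 3]) = 282
  + (5) · M_42   where M_42 = det([-7 -7 -6; -2 -1 4; 7 7 3]) = 21
  − (7) · M_43   where M_43 = det([-7 -7 -6; -2 5 4; 7 -5 3]) = -333
det = (-1)·(6)·(282) + (+1)·(5)·(21) + (-1)·(7)·(-333) = 744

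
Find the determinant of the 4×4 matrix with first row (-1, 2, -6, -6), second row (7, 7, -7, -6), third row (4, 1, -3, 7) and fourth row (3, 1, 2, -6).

Expand along row 1:
  + (-1) · M_11   where M_11 = det([7 -7 -6; 1 -3 7; 1 2 -6]) = -93
  − (2) · M_12   where M_12 = det([7 -7 -6; 4 -3 7; 3 2 -6]) = -389
  + (-6) · M_13   where M_13 = det([7 7 -6; 4 1 7; 3 1 -6]) = 218
  − (-6) · M_14   where M_14 = det([7 7 -7; 4 1 -3; 3 1 2]) = -91
det = (+1)·(-1)·(-93) + (-1)·(2)·(-389) + (+1)·(-6)·(218) + (-1)·(-6)·(-91) = -983

-983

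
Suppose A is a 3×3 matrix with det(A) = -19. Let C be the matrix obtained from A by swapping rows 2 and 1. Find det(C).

Swapping two rows multiplies the determinant by −1.
det(C) = (-1)·(-19) = 19

det(C) = 19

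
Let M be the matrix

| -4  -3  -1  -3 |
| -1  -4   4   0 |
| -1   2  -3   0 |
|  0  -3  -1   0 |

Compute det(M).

Expand along column 4 (it has 3 zeros):
  − (-3) · M_14   where M_14 = det([-1 -4 4; -1 2 -3; 0 -3 -1]) = 27
det = (-1)·(-3)·(27) = 81

|M| = 81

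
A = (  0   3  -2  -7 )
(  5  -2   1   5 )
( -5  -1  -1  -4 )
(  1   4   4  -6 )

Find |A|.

Expand along row 1 (it has 1 zero):
  − (3) · M_12   where M_12 = det([5 1 5; -5 -1 -4; 1 4 -6]) = -19
  + (-2) · M_13   where M_13 = det([5 -2 5; -5 -1 -4; 1 4 -6]) = 83
  − (-7) · M_14   where M_14 = det([5 -2 1; -5 -1 -1; 1 4 4]) = -57
det = (-1)·(3)·(-19) + (+1)·(-2)·(83) + (-1)·(-7)·(-57) = -508

|A| = -508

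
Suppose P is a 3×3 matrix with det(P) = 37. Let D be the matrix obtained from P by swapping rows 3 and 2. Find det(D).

|D| = -37

Swapping two rows multiplies the determinant by −1.
det(D) = (-1)·(37) = -37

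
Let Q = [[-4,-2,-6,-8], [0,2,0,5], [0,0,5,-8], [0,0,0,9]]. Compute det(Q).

-360

Q is upper triangular, so det(Q) is the product of the diagonal entries:
det = (-4) · (2) · (5) · (9) = -360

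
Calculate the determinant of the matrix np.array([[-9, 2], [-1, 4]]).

det = (-9)·4 − 2·(-1) = -36 − (-2) = -34

The determinant is -34.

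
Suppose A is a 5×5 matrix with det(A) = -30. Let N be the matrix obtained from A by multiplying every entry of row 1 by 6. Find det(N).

Scaling one row by 6 multiplies the determinant by 6.
det(N) = (6)·(-30) = -180

det(N) = -180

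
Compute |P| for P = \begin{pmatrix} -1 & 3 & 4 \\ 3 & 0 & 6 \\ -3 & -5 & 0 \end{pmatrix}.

Expand along column 2:
  − 3 · |3 6; -3 0| = −3·(0 − (-18)) = -54
  − (-5) · |-1 4; 3 6| = −(-5)·(-6 − 12) = -90
Sum: (-54) + (-90) = -144

-144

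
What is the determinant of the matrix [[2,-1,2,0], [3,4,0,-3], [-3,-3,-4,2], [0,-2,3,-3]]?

165

Expand along row 1 (it has 1 zero):
  + (2) · M_11   where M_11 = det([4 0 -3; -3 -4 2; -2 3 -3]) = 75
  − (-1) · M_12   where M_12 = det([3 0 -3; -3 -4 2; 0 3 -3]) = 45
  + (2) · M_13   where M_13 = det([3 4 -3; -3 -3 2; 0 -2 -3]) = -15
det = (+1)·(2)·(75) + (-1)·(-1)·(45) + (+1)·(2)·(-15) = 165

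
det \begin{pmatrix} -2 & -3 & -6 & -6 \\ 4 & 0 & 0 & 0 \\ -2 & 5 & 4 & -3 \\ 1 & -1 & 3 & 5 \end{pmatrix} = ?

The determinant is 276.

Expand along row 2 (it has 3 zeros):
  − (4) · M_21   where M_21 = det([-3 -6 -6; 5 4 -3; -1 3 5]) = -69
det = (-1)·(4)·(-69) = 276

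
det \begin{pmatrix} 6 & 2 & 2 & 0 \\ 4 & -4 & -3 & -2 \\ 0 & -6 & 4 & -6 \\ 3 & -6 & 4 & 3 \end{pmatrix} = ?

-2640

Expand along row 1 (it has 1 zero):
  + (6) · M_11   where M_11 = det([-4 -3 -2; -6 4 -6; -6 4 3]) = -306
  − (2) · M_12   where M_12 = det([4 -3 -2; 0 4 -6; 3 4 3]) = 222
  + (2) · M_13   where M_13 = det([4 -4 -2; 0 -6 -6; 3 -6 3]) = -180
det = (+1)·(6)·(-306) + (-1)·(2)·(222) + (+1)·(2)·(-180) = -2640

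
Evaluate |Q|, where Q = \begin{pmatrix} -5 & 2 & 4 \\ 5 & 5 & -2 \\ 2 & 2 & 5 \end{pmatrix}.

-203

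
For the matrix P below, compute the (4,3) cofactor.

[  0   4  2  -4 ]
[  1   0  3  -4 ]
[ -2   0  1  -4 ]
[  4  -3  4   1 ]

-48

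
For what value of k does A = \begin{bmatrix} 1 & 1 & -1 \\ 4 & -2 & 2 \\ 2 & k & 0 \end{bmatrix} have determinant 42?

Expanding along the row containing k, det(A) is linear in k: det(A) = (-6)·k + (0).
Set (-6)·k + (0) = 42  ⇒  (-6)·k = 42  ⇒  k = -7.

k = -7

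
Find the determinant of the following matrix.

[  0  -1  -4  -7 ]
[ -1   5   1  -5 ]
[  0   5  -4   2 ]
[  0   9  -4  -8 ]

The determinant is -384.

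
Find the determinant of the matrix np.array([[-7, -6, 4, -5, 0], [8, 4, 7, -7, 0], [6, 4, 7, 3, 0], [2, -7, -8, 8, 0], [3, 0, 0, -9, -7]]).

Expand along column 5 (it has 4 zeros):
  + (-7) · M_55   where M_55 = det([-7 -6 4 -5; 8 4 7 -7; 6 4 7 3; 2 -7 -8 8]) = 8464
det = (+1)·(-7)·(8464) = -59248

The determinant is -59248.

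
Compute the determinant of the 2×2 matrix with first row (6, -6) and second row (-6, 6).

0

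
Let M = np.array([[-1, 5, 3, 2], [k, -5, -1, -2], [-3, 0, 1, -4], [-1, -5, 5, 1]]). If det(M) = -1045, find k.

6

Expanding along the row containing k, det(M) is linear in k: det(M) = (-175)·k + (5).
Set (-175)·k + (5) = -1045  ⇒  (-175)·k = -1050  ⇒  k = 6.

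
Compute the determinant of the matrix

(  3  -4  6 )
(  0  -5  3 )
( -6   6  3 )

The determinant is -207.

Expand along column 1:
  + 3 · |-5 3; 6 3| = 3·(-15 − 18) = -99
  + (-6) · |-4 6; -5 3| = (-6)·(-12 − (-30)) = -108
Sum: (-99) + (-108) = -207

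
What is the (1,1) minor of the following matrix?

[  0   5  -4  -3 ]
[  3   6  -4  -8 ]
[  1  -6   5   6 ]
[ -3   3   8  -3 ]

126

Delete row 1 and column 1; the remaining 3×3 submatrix is [6 -4 -8; -6 5 6; 3 8 -3].
Its determinant is 126.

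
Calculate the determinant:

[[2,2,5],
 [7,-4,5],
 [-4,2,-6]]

62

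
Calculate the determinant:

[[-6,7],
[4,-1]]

The determinant is -22.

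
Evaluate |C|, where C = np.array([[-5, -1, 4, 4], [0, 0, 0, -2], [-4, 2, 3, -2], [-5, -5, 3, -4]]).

det(C) = -36

Expand along row 2 (it has 3 zeros):
  + (-2) · M_24   where M_24 = det([-5 -1 4; -4 2 3; -5 -5 3]) = 18
det = (+1)·(-2)·(18) = -36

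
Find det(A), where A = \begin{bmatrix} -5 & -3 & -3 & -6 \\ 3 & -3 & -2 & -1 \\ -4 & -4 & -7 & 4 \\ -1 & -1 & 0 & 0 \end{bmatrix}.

Expand along row 4 (it has 2 zeros):
  − (-1) · M_41   where M_41 = det([-3 -3 -6; -3 -2 -1; -4 -7 4]) = -81
  + (-1) · M_42   where M_42 = det([-5 -3 -6; 3 -2 -1; -4 -7 4]) = 273
det = (-1)·(-1)·(-81) + (+1)·(-1)·(273) = -354

|A| = -354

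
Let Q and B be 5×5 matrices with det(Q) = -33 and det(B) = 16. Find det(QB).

det(QB) = det(Q)·det(B) = (-33)·(16) = -528

-528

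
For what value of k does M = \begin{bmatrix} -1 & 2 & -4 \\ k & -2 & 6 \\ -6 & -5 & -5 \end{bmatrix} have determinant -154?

Expanding along the row containing k, det(M) is linear in k: det(M) = (30)·k + (-64).
Set (30)·k + (-64) = -154  ⇒  (30)·k = -90  ⇒  k = -3.

k = -3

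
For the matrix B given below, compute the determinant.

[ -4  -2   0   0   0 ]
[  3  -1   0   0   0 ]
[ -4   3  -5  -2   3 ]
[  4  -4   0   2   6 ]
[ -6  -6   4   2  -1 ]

-20

B is block lower-triangular with a 2×2 block and a 3×3 block on the diagonal, so its determinant equals the product of the determinants of the diagonal blocks.
det of the 2×2 block = 10
det of the 3×3 block = -2
det = (10)·(-2) = -20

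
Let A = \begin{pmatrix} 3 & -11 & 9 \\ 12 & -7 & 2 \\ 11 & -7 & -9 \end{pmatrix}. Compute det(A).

Expand along column 1:
  + 3 · |-7 2; -7 -9| = 3·(63 − (-14)) = 231
  − 12 · |-11 9; -7 -9| = −12·(99 − (-63)) = -1944
  + 11 · |-11 9; -7 2| = 11·(-22 − (-63)) = 451
Sum: (231) + (-1944) + (451) = -1262

-1262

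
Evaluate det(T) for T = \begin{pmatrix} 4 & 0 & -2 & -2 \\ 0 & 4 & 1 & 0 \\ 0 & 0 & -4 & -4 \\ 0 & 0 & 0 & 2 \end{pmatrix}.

T is upper triangular, so det(T) is the product of the diagonal entries:
det = (4) · (4) · (-4) · (2) = -128

-128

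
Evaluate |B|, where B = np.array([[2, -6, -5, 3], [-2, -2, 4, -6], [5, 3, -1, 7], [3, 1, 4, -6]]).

The determinant is 920.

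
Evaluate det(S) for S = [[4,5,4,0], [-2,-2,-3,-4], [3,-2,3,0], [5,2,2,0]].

The determinant is -276.

Expand along column 4 (it has 3 zeros):
  + (-4) · M_24   where M_24 = det([4 5 4; 3 -2 3; 5 2 2]) = 69
det = (+1)·(-4)·(69) = -276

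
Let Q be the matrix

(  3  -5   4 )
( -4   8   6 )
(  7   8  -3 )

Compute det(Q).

det(Q) = -718

Expand along column 1:
  + 3 · |8 6; 8 -3| = 3·(-24 − 48) = -216
  − (-4) · |-5 4; 8 -3| = −(-4)·(15 − 32) = -68
  + 7 · |-5 4; 8 6| = 7·(-30 − 32) = -434
Sum: (-216) + (-68) + (-434) = -718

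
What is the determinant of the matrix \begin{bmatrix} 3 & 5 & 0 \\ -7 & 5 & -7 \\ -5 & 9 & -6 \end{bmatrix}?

64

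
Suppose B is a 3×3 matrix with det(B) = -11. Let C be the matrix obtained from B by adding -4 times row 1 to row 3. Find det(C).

|C| = -11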